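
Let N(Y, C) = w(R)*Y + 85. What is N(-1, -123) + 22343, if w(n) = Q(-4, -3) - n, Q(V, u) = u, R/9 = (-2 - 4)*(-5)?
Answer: 22701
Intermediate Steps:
R = 270 (R = 9*((-2 - 4)*(-5)) = 9*(-6*(-5)) = 9*30 = 270)
w(n) = -3 - n
N(Y, C) = 85 - 273*Y (N(Y, C) = (-3 - 1*270)*Y + 85 = (-3 - 270)*Y + 85 = -273*Y + 85 = 85 - 273*Y)
N(-1, -123) + 22343 = (85 - 273*(-1)) + 22343 = (85 + 273) + 22343 = 358 + 22343 = 22701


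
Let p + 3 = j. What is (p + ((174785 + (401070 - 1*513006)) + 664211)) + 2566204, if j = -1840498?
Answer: 1452763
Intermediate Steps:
p = -1840501 (p = -3 - 1840498 = -1840501)
(p + ((174785 + (401070 - 1*513006)) + 664211)) + 2566204 = (-1840501 + ((174785 + (401070 - 1*513006)) + 664211)) + 2566204 = (-1840501 + ((174785 + (401070 - 513006)) + 664211)) + 2566204 = (-1840501 + ((174785 - 111936) + 664211)) + 2566204 = (-1840501 + (62849 + 664211)) + 2566204 = (-1840501 + 727060) + 2566204 = -1113441 + 2566204 = 1452763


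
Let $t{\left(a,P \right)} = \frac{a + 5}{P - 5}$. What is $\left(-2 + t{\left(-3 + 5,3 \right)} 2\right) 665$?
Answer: $-5985$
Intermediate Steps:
$t{\left(a,P \right)} = \frac{5 + a}{-5 + P}$
$\left(-2 + t{\left(-3 + 5,3 \right)} 2\right) 665 = \left(-2 + \frac{5 + \left(-3 + 5\right)}{-5 + 3} \cdot 2\right) 665 = \left(-2 + \frac{5 + 2}{-2} \cdot 2\right) 665 = \left(-2 + \left(- \frac{1}{2}\right) 7 \cdot 2\right) 665 = \left(-2 - 7\right) 665 = \left(-9\right) 665 = -5985$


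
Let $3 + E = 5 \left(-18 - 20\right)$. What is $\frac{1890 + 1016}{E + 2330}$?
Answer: $\frac{2906}{2137} \approx 1.3598$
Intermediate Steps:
$E = -193$ ($E = -3 + 5 \left(-18 - 20\right) = -3 + 5 \left(-38\right) = -3 - 190 = -193$)
$\frac{1890 + 1016}{E + 2330} = \frac{1890 + 1016}{-193 + 2330} = \frac{2906}{2137}$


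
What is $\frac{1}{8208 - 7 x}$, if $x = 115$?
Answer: $\frac{1}{7403} \approx 0.00013508$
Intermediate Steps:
$\frac{1}{8208 - 7 x} = \frac{1}{8208 - 805} = \frac{1}{7403}$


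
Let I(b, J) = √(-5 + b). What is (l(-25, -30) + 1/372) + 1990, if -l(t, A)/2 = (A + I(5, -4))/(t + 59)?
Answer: 12595937/6324 ≈ 1991.8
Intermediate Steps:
l(t, A) = -2*A/(59 + t) (l(t, A) = -2*(A + √(-5 + 5))/(t + 59) = -2*(A + √0)/(59 + t) = -2*(A + 0)/(59 + t) = -2*A/(59 + t))
(l(-25, -30) + 1/372) + 1990 = (-2*(-30)/(59 - 25) + 1/372) + 1990 = (-2*(-30)/34 + 1/372) + 1990 = (-2*(-30)*1/34 + 1/372) + 1990 = (30/17 + 1/372) + 1990 = 11177/6324 + 1990 = 12595937/6324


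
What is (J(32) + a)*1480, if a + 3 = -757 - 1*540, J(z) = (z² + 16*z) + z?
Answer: 396640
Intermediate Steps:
J(z) = z² + 17*z
a = -1300 (a = -3 + (-757 - 1*540) = -3 + (-757 - 540) = -3 - 1297 = -1300)
(J(32) + a)*1480 = (32*(17 + 32) - 1300)*1480 = (32*49 - 1300)*1480 = (1568 - 1300)*1480 = 268*1480 = 396640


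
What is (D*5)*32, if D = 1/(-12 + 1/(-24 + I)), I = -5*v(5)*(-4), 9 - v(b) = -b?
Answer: -40960/3071 ≈ -13.338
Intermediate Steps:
v(b) = 9 + b (v(b) = 9 - (-1)*b = 9 + b)
I = 280 (I = -5*(9 + 5)*(-4) = -5*14*(-4) = -70*(-4) = 280)
D = -256/3071 (D = 1/(-12 + 1/(-24 + 280)) = 1/(-12 + 1/256) = 1/(-3071/256) = -256/3071 ≈ -0.083360)
(D*5)*32 = -256/3071*5*32 = -1280/3071*32 = -40960/3071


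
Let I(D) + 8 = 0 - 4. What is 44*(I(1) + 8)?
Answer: -176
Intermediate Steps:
I(D) = -12 (I(D) = -8 + (0 - 4) = -8 - 4 = -12)
44*(I(1) + 8) = 44*(-12 + 8) = 44*(-4) = -176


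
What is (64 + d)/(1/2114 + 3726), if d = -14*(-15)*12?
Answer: 5462576/7876765 ≈ 0.69351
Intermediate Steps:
d = 2520 (d = 210*12 = 2520)
(64 + d)/(1/2114 + 3726) = (64 + 2520)/(1/2114 + 3726) = 2584/(1/2114 + 3726) = 2584/(7876765/2114) = 2584*(2114/7876765) = 5462576/7876765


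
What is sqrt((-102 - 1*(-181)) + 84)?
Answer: sqrt(163) ≈ 12.767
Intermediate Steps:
sqrt((-102 - 1*(-181)) + 84) = sqrt((-102 + 181) + 84) = sqrt(79 + 84) = sqrt(163)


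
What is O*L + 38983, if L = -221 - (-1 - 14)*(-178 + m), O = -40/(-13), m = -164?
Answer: 292739/13 ≈ 22518.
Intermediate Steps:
O = 40/13 (O = -40*(-1/13) = 40/13 ≈ 3.0769)
L = -5351 (L = -221 - (-1 - 14)*(-178 - 164) = -221 - (-15)*(-342) = -221 - 1*5130 = -221 - 5130 = -5351)
O*L + 38983 = (40/13)*(-5351) + 38983 = -214040/13 + 38983 = 292739/13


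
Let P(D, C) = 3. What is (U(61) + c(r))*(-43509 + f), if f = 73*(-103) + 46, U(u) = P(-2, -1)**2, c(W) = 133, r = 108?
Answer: -7239444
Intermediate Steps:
U(u) = 9 (U(u) = 3**2 = 9)
f = -7473 (f = -7519 + 46 = -7473)
(U(61) + c(r))*(-43509 + f) = (9 + 133)*(-43509 - 7473) = 142*(-50982) = -7239444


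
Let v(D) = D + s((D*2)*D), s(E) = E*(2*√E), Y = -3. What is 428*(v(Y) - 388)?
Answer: -167348 + 46224*√2 ≈ -1.0198e+5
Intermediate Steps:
s(E) = 2*E^(3/2)
v(D) = D + 4*√2*(D²)^(3/2) (v(D) = D + 2*((D*2)*D)^(3/2) = D + 2*((2*D)*D)^(3/2) = D + 2*(2*D²)^(3/2) = D + 2*(2*√2*(D²)^(3/2)) = D + 4*√2*(D²)^(3/2))
428*(v(Y) - 388) = 428*((-3 + 4*√2*((-3)²)^(3/2)) - 388) = 428*((-3 + 4*√2*9^(3/2)) - 388) = 428*((-3 + 4*√2*27) - 388) = 428*((-3 + 108*√2) - 388) = 428*(-391 + 108*√2) = -167348 + 46224*√2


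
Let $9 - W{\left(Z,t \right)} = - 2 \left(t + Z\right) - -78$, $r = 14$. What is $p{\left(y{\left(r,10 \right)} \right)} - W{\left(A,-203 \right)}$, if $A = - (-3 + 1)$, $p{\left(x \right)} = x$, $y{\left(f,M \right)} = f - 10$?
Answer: $475$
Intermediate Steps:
$y{\left(f,M \right)} = -10 + f$
$A = 2$ ($A = \left(-1\right) \left(-2\right) = 2$)
$W{\left(Z,t \right)} = -69 + 2 Z + 2 t$ ($W{\left(Z,t \right)} = 9 - \left(- 2 \left(t + Z\right) - -78\right) = 9 - \left(- 2 \left(Z + t\right) + 78\right) = 9 - \left(\left(- 2 Z - 2 t\right) + 78\right) = 9 - \left(78 - 2 Z - 2 t\right) = 9 + \left(-78 + 2 Z + 2 t\right) = -69 + 2 Z + 2 t$)
$p{\left(y{\left(r,10 \right)} \right)} - W{\left(A,-203 \right)} = \left(-10 + 14\right) - \left(-69 + 2 \cdot 2 + 2 \left(-203\right)\right) = 4 - \left(-69 + 4 - 406\right) = 4 - -471 = 4 + 471 = 475$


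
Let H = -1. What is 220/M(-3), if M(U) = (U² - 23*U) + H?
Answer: 20/7 ≈ 2.8571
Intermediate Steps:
M(U) = -1 + U² - 23*U (M(U) = (U² - 23*U) - 1 = -1 + U² - 23*U)
220/M(-3) = 220/(-1 + (-3)² - 23*(-3)) = 220/(-1 + 9 + 69) = 220/77 = 220*(1/77) = 20/7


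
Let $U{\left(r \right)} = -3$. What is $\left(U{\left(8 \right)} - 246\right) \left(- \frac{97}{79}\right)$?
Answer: $\frac{24153}{79} \approx 305.73$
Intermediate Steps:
$\left(U{\left(8 \right)} - 246\right) \left(- \frac{97}{79}\right) = \left(-3 - 246\right) \left(- \frac{97}{79}\right) = - 249 \left(\left(-97\right) \frac{1}{79}\right) = \left(-249\right) \left(- \frac{97}{79}\right) = \frac{24153}{79}$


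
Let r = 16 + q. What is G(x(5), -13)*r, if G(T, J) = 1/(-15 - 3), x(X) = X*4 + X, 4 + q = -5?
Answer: -7/18 ≈ -0.38889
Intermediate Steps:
q = -9 (q = -4 - 5 = -9)
r = 7 (r = 16 - 9 = 7)
x(X) = 5*X (x(X) = 4*X + X = 5*X)
G(T, J) = -1/18 (G(T, J) = 1/(-18) = -1/18)
G(x(5), -13)*r = -1/18*7 = -7/18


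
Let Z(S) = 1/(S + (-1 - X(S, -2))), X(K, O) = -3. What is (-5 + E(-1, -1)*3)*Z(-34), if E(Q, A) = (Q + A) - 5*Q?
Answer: -⅛ ≈ -0.12500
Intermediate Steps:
E(Q, A) = A - 4*Q (E(Q, A) = (A + Q) - 5*Q = A - 4*Q)
Z(S) = 1/(2 + S) (Z(S) = 1/(S + (-1 - 1*(-3))) = 1/(S + (-1 + 3)) = 1/(S + 2) = 1/(2 + S))
(-5 + E(-1, -1)*3)*Z(-34) = (-5 + (-1 - 4*(-1))*3)/(2 - 34) = (-5 + (-1 + 4)*3)/(-32) = (-5 + 3*3)*(-1/32) = (-5 + 9)*(-1/32) = 4*(-1/32) = -⅛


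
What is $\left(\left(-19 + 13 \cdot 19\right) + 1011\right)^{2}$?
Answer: $1535121$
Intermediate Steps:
$\left(\left(-19 + 13 \cdot 19\right) + 1011\right)^{2} = \left(\left(-19 + 247\right) + 1011\right)^{2} = \left(228 + 1011\right)^{2} = 1239^{2} = 1535121$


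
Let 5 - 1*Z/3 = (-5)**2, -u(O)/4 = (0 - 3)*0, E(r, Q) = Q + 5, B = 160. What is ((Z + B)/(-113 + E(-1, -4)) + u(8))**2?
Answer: 625/784 ≈ 0.79719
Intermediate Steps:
E(r, Q) = 5 + Q
u(O) = 0 (u(O) = -4*(0 - 3)*0 = -(-12)*0 = -4*0 = 0)
Z = -60 (Z = 15 - 3*(-5)**2 = 15 - 3*25 = 15 - 75 = -60)
((Z + B)/(-113 + E(-1, -4)) + u(8))**2 = ((-60 + 160)/(-113 + (5 - 4)) + 0)**2 = (100/(-113 + 1) + 0)**2 = (100/(-112) + 0)**2 = (100*(-1/112) + 0)**2 = (-25/28 + 0)**2 = (-25/28)**2 = 625/784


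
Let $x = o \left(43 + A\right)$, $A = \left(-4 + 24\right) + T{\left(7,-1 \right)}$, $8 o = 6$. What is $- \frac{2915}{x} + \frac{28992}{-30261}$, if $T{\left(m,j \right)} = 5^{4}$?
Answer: $- \frac{34390229}{5204892} \approx -6.6073$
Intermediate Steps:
$o = \frac{3}{4}$ ($o = \frac{1}{8} \cdot 6 = \frac{3}{4} \approx 0.75$)
$T{\left(m,j \right)} = 625$
$A = 645$ ($A = \left(-4 + 24\right) + 625 = 20 + 625 = 645$)
$x = 516$ ($x = \frac{3 \left(43 + 645\right)}{4} = \frac{3}{4} \cdot 688 = 516$)
$- \frac{2915}{x} + \frac{28992}{-30261} = - \frac{2915}{516} + \frac{28992}{-30261} = \left(-2915\right) \frac{1}{516} + 28992 \left(- \frac{1}{30261}\right) = - \frac{2915}{516} - \frac{9664}{10087} = - \frac{34390229}{5204892}$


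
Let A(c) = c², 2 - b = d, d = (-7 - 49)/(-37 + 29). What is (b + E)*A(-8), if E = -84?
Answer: -5696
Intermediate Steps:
d = 7 (d = -56/(-8) = -56*(-⅛) = 7)
b = -5 (b = 2 - 1*7 = 2 - 7 = -5)
(b + E)*A(-8) = (-5 - 84)*(-8)² = -89*64 = -5696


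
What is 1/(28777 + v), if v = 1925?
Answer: 1/30702 ≈ 3.2571e-5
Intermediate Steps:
1/(28777 + v) = 1/(28777 + 1925) = 1/30702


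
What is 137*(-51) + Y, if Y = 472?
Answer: -6515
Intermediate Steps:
137*(-51) + Y = 137*(-51) + 472 = -6987 + 472 = -6515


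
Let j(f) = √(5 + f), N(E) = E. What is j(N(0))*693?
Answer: 693*√5 ≈ 1549.6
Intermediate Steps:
j(N(0))*693 = √(5 + 0)*693 = √5*693 = 693*√5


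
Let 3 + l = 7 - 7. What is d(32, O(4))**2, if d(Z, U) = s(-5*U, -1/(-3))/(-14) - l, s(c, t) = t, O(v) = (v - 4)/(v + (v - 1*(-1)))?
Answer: 15625/1764 ≈ 8.8577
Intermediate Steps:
O(v) = (-4 + v)/(1 + 2*v) (O(v) = (-4 + v)/(v + (v + 1)) = (-4 + v)/(v + (1 + v)) = (-4 + v)/(1 + 2*v))
l = -3 (l = -3 + (7 - 7) = -3 + 0 = -3)
d(Z, U) = 125/42 (d(Z, U) = -1/(-3)/(-14) - 1*(-3) = -1*(-1/3)*(-1/14) + 3 = (1/3)*(-1/14) + 3 = -1/42 + 3 = 125/42)
d(32, O(4))**2 = (125/42)**2 = 15625/1764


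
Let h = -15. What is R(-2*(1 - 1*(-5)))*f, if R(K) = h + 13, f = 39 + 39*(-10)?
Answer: 702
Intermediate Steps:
f = -351 (f = 39 - 390 = -351)
R(K) = -2 (R(K) = -15 + 13 = -2)
R(-2*(1 - 1*(-5)))*f = -2*(-351) = 702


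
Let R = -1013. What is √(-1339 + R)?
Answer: 28*I*√3 ≈ 48.497*I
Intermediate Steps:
√(-1339 + R) = √(-1339 - 1013) = √(-2352) = 28*I*√3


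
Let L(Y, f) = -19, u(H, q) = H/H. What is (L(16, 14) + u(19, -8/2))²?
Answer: 324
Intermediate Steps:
u(H, q) = 1
(L(16, 14) + u(19, -8/2))² = (-19 + 1)² = (-18)² = 324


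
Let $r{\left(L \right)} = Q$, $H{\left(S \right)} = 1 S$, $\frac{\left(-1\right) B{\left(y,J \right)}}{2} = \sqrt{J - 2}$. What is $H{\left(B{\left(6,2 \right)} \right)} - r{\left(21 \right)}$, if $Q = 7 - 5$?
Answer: $-2$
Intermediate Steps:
$B{\left(y,J \right)} = - 2 \sqrt{-2 + J}$ ($B{\left(y,J \right)} = - 2 \sqrt{J - 2} = - 2 \sqrt{-2 + J}$)
$H{\left(S \right)} = S$
$Q = 2$
$r{\left(L \right)} = 2$
$H{\left(B{\left(6,2 \right)} \right)} - r{\left(21 \right)} = - 2 \sqrt{-2 + 2} - 2 = - 2 \sqrt{0} - 2 = \left(-2\right) 0 - 2 = 0 - 2 = -2$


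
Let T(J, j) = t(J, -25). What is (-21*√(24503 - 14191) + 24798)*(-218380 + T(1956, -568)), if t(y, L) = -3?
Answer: -5415461634 + 9172086*√2578 ≈ -4.9498e+9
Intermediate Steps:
T(J, j) = -3
(-21*√(24503 - 14191) + 24798)*(-218380 + T(1956, -568)) = (-21*√(24503 - 14191) + 24798)*(-218380 - 3) = (-42*√2578 + 24798)*(-218383) = (24798 - 42*√2578)*(-218383) = -5415461634 + 9172086*√2578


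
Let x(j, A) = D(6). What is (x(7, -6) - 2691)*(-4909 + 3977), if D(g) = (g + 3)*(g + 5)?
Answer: 2415744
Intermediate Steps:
D(g) = (3 + g)*(5 + g)
x(j, A) = 99 (x(j, A) = 15 + 6² + 8*6 = 15 + 36 + 48 = 99)
(x(7, -6) - 2691)*(-4909 + 3977) = (99 - 2691)*(-4909 + 3977) = -2592*(-932) = 2415744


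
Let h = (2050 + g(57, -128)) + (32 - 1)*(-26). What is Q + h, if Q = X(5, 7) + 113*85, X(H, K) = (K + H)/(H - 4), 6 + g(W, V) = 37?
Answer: 10892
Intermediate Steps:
g(W, V) = 31 (g(W, V) = -6 + 37 = 31)
X(H, K) = (H + K)/(-4 + H)
h = 1275 (h = (2050 + 31) + (32 - 1)*(-26) = 2081 + 31*(-26) = 2081 - 806 = 1275)
Q = 9617 (Q = (5 + 7)/(-4 + 5) + 113*85 = 12/1 + 9605 = 1*12 + 9605 = 12 + 9605 = 9617)
Q + h = 9617 + 1275 = 10892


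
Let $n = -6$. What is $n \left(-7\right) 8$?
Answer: $336$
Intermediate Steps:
$n \left(-7\right) 8 = \left(-6\right) \left(-7\right) 8 = 42 \cdot 8 = 336$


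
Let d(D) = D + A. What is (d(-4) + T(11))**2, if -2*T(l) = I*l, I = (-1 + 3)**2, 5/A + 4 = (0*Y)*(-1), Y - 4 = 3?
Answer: 11881/16 ≈ 742.56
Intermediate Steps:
Y = 7 (Y = 4 + 3 = 7)
A = -5/4 (A = 5/(-4 + (0*7)*(-1)) = 5/(-4 + 0*(-1)) = 5/(-4 + 0) = 5/(-4) = 5*(-1/4) = -5/4 ≈ -1.2500)
I = 4 (I = 2**2 = 4)
d(D) = -5/4 + D (d(D) = D - 5/4 = -5/4 + D)
T(l) = -2*l
(d(-4) + T(11))**2 = ((-5/4 - 4) - 2*11)**2 = (-21/4 - 22)**2 = (-109/4)**2 = 11881/16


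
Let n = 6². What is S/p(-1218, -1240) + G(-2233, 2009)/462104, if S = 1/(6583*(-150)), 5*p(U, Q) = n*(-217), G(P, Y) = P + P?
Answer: -861263509247/89116287364440 ≈ -0.0096645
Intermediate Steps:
G(P, Y) = 2*P
n = 36
p(U, Q) = -7812/5 (p(U, Q) = (36*(-217))/5 = (⅕)*(-7812) = -7812/5)
S = -1/987450 (S = 1/(-987450) = -1/987450 ≈ -1.0127e-6)
S/p(-1218, -1240) + G(-2233, 2009)/462104 = -1/(987450*(-7812/5)) + (2*(-2233))/462104 = -1/987450*(-5/7812) - 4466*1/462104 = 1/1542791880 - 2233/231052 = -861263509247/89116287364440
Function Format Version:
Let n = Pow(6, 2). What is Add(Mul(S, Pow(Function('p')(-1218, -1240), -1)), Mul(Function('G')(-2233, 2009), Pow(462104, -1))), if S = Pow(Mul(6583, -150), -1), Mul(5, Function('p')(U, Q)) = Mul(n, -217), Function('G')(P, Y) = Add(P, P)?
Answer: Rational(-861263509247, 89116287364440) ≈ -0.0096645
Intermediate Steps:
Function('G')(P, Y) = Mul(2, P)
n = 36
Function('p')(U, Q) = Rational(-7812, 5) (Function('p')(U, Q) = Mul(Rational(1, 5), Mul(36, -217)) = Mul(Rational(1, 5), -7812) = Rational(-7812, 5))
S = Rational(-1, 987450) (S = Pow(-987450, -1) = Rational(-1, 987450) ≈ -1.0127e-6)
Add(Mul(S, Pow(Function('p')(-1218, -1240), -1)), Mul(Function('G')(-2233, 2009), Pow(462104, -1))) = Add(Mul(Rational(-1, 987450), Pow(Rational(-7812, 5), -1)), Mul(Mul(2, -2233), Pow(462104, -1))) = Add(Mul(Rational(-1, 987450), Rational(-5, 7812)), Mul(-4466, Rational(1, 462104))) = Add(Rational(1, 1542791880), Rational(-2233, 231052)) = Rational(-861263509247, 89116287364440)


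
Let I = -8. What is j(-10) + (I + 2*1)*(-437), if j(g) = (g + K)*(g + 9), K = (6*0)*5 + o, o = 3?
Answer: 2629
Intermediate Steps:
K = 3 (K = (6*0)*5 + 3 = 0*5 + 3 = 0 + 3 = 3)
j(g) = (3 + g)*(9 + g) (j(g) = (g + 3)*(g + 9) = (3 + g)*(9 + g))
j(-10) + (I + 2*1)*(-437) = (27 + (-10)² + 12*(-10)) + (-8 + 2*1)*(-437) = (27 + 100 - 120) + (-8 + 2)*(-437) = 7 - 6*(-437) = 7 + 2622 = 2629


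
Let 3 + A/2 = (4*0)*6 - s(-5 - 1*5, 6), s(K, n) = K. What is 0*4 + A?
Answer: 14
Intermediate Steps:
A = 14 (A = -6 + 2*((4*0)*6 - (-5 - 1*5)) = -6 + 2*(0*6 - (-5 - 5)) = -6 + 2*(0 - 1*(-10)) = -6 + 2*(0 + 10) = -6 + 2*10 = -6 + 20 = 14)
0*4 + A = 0*4 + 14 = 0 + 14 = 14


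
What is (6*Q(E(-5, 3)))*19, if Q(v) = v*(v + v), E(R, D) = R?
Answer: 5700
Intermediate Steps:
Q(v) = 2*v² (Q(v) = v*(2*v) = 2*v²)
(6*Q(E(-5, 3)))*19 = (6*(2*(-5)²))*19 = (6*(2*25))*19 = (6*50)*19 = 300*19 = 5700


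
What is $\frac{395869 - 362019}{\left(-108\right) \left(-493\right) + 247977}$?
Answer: $\frac{33850}{301221} \approx 0.11238$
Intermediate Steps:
$\frac{395869 - 362019}{\left(-108\right) \left(-493\right) + 247977} = \frac{33850}{53244 + 247977} = \frac{33850}{301221}$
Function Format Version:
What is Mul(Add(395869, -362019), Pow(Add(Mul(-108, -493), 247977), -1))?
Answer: Rational(33850, 301221) ≈ 0.11238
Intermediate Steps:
Mul(Add(395869, -362019), Pow(Add(Mul(-108, -493), 247977), -1)) = Mul(33850, Pow(Add(53244, 247977), -1)) = Mul(33850, Pow(301221, -1)) = Mul(33850, Rational(1, 301221)) = Rational(33850, 301221)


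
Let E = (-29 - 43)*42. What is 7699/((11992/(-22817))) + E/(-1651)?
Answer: -289991741225/19798792 ≈ -14647.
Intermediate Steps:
E = -3024 (E = -72*42 = -3024)
7699/((11992/(-22817))) + E/(-1651) = 7699/((11992/(-22817))) - 3024/(-1651) = 7699/((11992*(-1/22817))) - 3024*(-1/1651) = 7699/(-11992/22817) + 3024/1651 = 7699*(-22817/11992) + 3024/1651 = -175668083/11992 + 3024/1651 = -289991741225/19798792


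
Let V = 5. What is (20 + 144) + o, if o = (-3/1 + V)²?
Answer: 168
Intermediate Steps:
o = 4 (o = (-3/1 + 5)² = (-3*1 + 5)² = (-3 + 5)² = 2² = 4)
(20 + 144) + o = (20 + 144) + 4 = 164 + 4 = 168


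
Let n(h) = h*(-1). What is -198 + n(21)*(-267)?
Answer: 5409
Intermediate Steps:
n(h) = -h
-198 + n(21)*(-267) = -198 - 1*21*(-267) = -198 - 21*(-267) = -198 + 5607 = 5409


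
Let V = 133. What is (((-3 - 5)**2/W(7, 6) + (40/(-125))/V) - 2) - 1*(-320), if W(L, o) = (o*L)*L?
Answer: 22219382/69825 ≈ 318.22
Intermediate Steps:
W(L, o) = o*L**2 (W(L, o) = (L*o)*L = o*L**2)
(((-3 - 5)**2/W(7, 6) + (40/(-125))/V) - 2) - 1*(-320) = (((-3 - 5)**2/((6*7**2)) + (40/(-125))/133) - 2) - 1*(-320) = (((-8)**2/((6*49)) + (40*(-1/125))*(1/133)) - 2) + 320 = ((64/294 - 8/25*1/133) - 2) + 320 = ((64*(1/294) - 8/3325) - 2) + 320 = ((32/147 - 8/3325) - 2) + 320 = (15032/69825 - 2) + 320 = -124618/69825 + 320 = 22219382/69825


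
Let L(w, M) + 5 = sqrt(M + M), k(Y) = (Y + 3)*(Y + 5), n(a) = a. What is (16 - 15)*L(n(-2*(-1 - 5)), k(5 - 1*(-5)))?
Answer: -5 + sqrt(390) ≈ 14.748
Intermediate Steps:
k(Y) = (3 + Y)*(5 + Y)
L(w, M) = -5 + sqrt(2)*sqrt(M) (L(w, M) = -5 + sqrt(M + M) = -5 + sqrt(2*M) = -5 + sqrt(2)*sqrt(M))
(16 - 15)*L(n(-2*(-1 - 5)), k(5 - 1*(-5))) = (16 - 15)*(-5 + sqrt(2)*sqrt(15 + (5 - 1*(-5))**2 + 8*(5 - 1*(-5)))) = 1*(-5 + sqrt(2)*sqrt(15 + (5 + 5)**2 + 8*(5 + 5))) = 1*(-5 + sqrt(2)*sqrt(15 + 10**2 + 8*10)) = 1*(-5 + sqrt(2)*sqrt(15 + 100 + 80)) = 1*(-5 + sqrt(2)*sqrt(195)) = 1*(-5 + sqrt(390)) = -5 + sqrt(390)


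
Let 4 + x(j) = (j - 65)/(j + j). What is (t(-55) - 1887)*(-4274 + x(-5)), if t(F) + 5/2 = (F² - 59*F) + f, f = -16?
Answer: -37281559/2 ≈ -1.8641e+7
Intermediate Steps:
x(j) = -4 + (-65 + j)/(2*j) (x(j) = -4 + (j - 65)/(j + j) = -4 + (-65 + j)/((2*j)) = -4 + (-65 + j)*(1/(2*j)) = -4 + (-65 + j)/(2*j))
t(F) = -37/2 + F² - 59*F (t(F) = -5/2 + ((F² - 59*F) - 16) = -5/2 + (-16 + F² - 59*F) = -37/2 + F² - 59*F)
(t(-55) - 1887)*(-4274 + x(-5)) = ((-37/2 + (-55)² - 59*(-55)) - 1887)*(-4274 + (½)*(-65 - 7*(-5))/(-5)) = ((-37/2 + 3025 + 3245) - 1887)*(-4274 + (½)*(-⅕)*(-65 + 35)) = (12503/2 - 1887)*(-4274 + (½)*(-⅕)*(-30)) = 8729*(-4274 + 3)/2 = (8729/2)*(-4271) = -37281559/2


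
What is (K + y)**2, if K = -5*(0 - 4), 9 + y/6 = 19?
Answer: 6400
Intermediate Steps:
y = 60 (y = -54 + 6*19 = -54 + 114 = 60)
K = 20 (K = -5*(-4) = 20)
(K + y)**2 = (20 + 60)**2 = 80**2 = 6400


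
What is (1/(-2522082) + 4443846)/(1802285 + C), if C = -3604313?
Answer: -11207744007371/4544862382296 ≈ -2.4660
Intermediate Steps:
(1/(-2522082) + 4443846)/(1802285 + C) = (1/(-2522082) + 4443846)/(1802285 - 3604313) = (-1/2522082 + 4443846)/(-1802028) = (11207744007371/2522082)*(-1/1802028) = -11207744007371/4544862382296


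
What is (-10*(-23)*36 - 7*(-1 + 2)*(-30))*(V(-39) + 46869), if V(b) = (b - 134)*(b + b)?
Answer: 512481870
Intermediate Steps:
V(b) = 2*b*(-134 + b) (V(b) = (-134 + b)*(2*b) = 2*b*(-134 + b))
(-10*(-23)*36 - 7*(-1 + 2)*(-30))*(V(-39) + 46869) = (-10*(-23)*36 - 7*(-1 + 2)*(-30))*(2*(-39)*(-134 - 39) + 46869) = (230*36 - 7*1*(-30))*(2*(-39)*(-173) + 46869) = (8280 - 7*(-30))*(13494 + 46869) = (8280 + 210)*60363 = 8490*60363 = 512481870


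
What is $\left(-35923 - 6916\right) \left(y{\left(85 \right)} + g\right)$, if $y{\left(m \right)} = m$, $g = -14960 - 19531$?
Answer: $1473918634$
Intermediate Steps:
$g = -34491$ ($g = -14960 - 19531 = -34491$)
$\left(-35923 - 6916\right) \left(y{\left(85 \right)} + g\right) = \left(-35923 - 6916\right) \left(85 - 34491\right) = \left(-42839\right) \left(-34406\right) = 1473918634$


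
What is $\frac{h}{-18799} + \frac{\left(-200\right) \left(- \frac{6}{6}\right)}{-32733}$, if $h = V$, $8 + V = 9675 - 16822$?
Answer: $\frac{230444815}{615347667} \approx 0.3745$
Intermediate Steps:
$V = -7155$ ($V = -8 + \left(9675 - 16822\right) = -8 - 7147 = -7155$)
$h = -7155$
$\frac{h}{-18799} + \frac{\left(-200\right) \left(- \frac{6}{6}\right)}{-32733} = - \frac{7155}{-18799} + \frac{\left(-200\right) \left(- \frac{6}{6}\right)}{-32733} = \left(-7155\right) \left(- \frac{1}{18799}\right) + - 200 \left(\left(-6\right) \frac{1}{6}\right) \left(- \frac{1}{32733}\right) = \frac{7155}{18799} + \left(-200\right) \left(-1\right) \left(- \frac{1}{32733}\right) = \frac{7155}{18799} + 200 \left(- \frac{1}{32733}\right) = \frac{7155}{18799} - \frac{200}{32733} = \frac{230444815}{615347667}$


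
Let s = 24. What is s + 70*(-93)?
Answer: -6486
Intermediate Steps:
s + 70*(-93) = 24 + 70*(-93) = 24 - 6510 = -6486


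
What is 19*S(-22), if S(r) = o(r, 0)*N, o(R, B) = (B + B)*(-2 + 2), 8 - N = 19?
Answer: 0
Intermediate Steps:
N = -11 (N = 8 - 1*19 = 8 - 19 = -11)
o(R, B) = 0 (o(R, B) = (2*B)*0 = 0)
S(r) = 0 (S(r) = 0*(-11) = 0)
19*S(-22) = 19*0 = 0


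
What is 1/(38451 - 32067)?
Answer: 1/6384 ≈ 0.00015664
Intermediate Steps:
1/(38451 - 32067) = 1/6384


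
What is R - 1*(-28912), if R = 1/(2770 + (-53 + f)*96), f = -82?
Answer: 294613279/10190 ≈ 28912.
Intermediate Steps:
R = -1/10190 (R = 1/(2770 + (-53 - 82)*96) = 1/(2770 - 135*96) = 1/(2770 - 12960) = 1/(-10190) = -1/10190 ≈ -9.8135e-5)
R - 1*(-28912) = -1/10190 - 1*(-28912) = -1/10190 + 28912 = 294613279/10190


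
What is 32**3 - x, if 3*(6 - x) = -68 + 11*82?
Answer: 33040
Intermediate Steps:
x = -272 (x = 6 - (-68 + 11*82)/3 = 6 - (-68 + 902)/3 = 6 - 1/3*834 = 6 - 278 = -272)
32**3 - x = 32**3 - 1*(-272) = 32768 + 272 = 33040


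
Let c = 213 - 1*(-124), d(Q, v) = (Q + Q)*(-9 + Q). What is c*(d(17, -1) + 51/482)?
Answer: 44199235/482 ≈ 91700.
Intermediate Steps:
d(Q, v) = 2*Q*(-9 + Q) (d(Q, v) = (2*Q)*(-9 + Q) = 2*Q*(-9 + Q))
c = 337 (c = 213 + 124 = 337)
c*(d(17, -1) + 51/482) = 337*(2*17*(-9 + 17) + 51/482) = 337*(2*17*8 + 51*(1/482)) = 337*(272 + 51/482) = 337*(131155/482) = 44199235/482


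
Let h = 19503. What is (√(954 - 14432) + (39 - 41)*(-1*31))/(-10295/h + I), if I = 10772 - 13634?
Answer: -1209186/55827881 - 19503*I*√13478/55827881 ≈ -0.021659 - 0.040557*I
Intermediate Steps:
I = -2862
(√(954 - 14432) + (39 - 41)*(-1*31))/(-10295/h + I) = (√(954 - 14432) + (39 - 41)*(-1*31))/(-10295/19503 - 2862) = (√(-13478) - 2*(-31))/(-10295*1/19503 - 2862) = (I*√13478 + 62)/(-10295/19503 - 2862) = (62 + I*√13478)/(-55827881/19503) = (62 + I*√13478)*(-19503/55827881) = -1209186/55827881 - 19503*I*√13478/55827881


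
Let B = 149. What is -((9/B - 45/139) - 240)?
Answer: 4976094/20711 ≈ 240.26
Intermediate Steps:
-((9/B - 45/139) - 240) = -((9/149 - 45/139) - 240) = -(-5454/20711 - 240) = -1*(-4976094/20711) = 4976094/20711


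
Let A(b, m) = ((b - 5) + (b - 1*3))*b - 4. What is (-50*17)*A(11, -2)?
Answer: -127500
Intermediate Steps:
A(b, m) = -4 + b*(-8 + 2*b) (A(b, m) = ((-5 + b) + (b - 3))*b - 4 = ((-5 + b) + (-3 + b))*b - 4 = (-8 + 2*b)*b - 4 = b*(-8 + 2*b) - 4 = -4 + b*(-8 + 2*b))
(-50*17)*A(11, -2) = (-50*17)*(-4 - 8*11 + 2*11²) = -850*(-4 - 88 + 2*121) = -850*(-4 - 88 + 242) = -850*150 = -127500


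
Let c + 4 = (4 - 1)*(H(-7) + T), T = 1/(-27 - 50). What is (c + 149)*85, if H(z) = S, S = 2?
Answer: 988040/77 ≈ 12832.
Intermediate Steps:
T = -1/77 (T = 1/(-77) = -1/77 ≈ -0.012987)
H(z) = 2
c = 151/77 (c = -4 + (4 - 1)*(2 - 1/77) = -4 + 3*(153/77) = -4 + 459/77 = 151/77 ≈ 1.9610)
(c + 149)*85 = (151/77 + 149)*85 = (11624/77)*85 = 988040/77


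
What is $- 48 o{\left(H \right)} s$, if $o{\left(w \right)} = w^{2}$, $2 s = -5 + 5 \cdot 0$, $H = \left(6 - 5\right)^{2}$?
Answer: $120$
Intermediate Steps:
$H = 1$ ($H = 1^{2} = 1$)
$s = - \frac{5}{2}$ ($s = \frac{-5 + 5 \cdot 0}{2} = \frac{-5 + 0}{2} = \frac{1}{2} \left(-5\right) = - \frac{5}{2} \approx -2.5$)
$- 48 o{\left(H \right)} s = - 48 \cdot 1^{2} \left(- \frac{5}{2}\right) = \left(-48\right) 1 \left(- \frac{5}{2}\right) = \left(-48\right) \left(- \frac{5}{2}\right) = 120$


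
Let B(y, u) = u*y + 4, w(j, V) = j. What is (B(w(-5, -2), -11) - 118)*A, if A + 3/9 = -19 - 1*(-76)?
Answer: -10030/3 ≈ -3343.3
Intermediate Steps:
A = 170/3 (A = -⅓ + (-19 - 1*(-76)) = -⅓ + (-19 + 76) = -⅓ + 57 = 170/3 ≈ 56.667)
B(y, u) = 4 + u*y
(B(w(-5, -2), -11) - 118)*A = ((4 - 11*(-5)) - 118)*(170/3) = ((4 + 55) - 118)*(170/3) = (59 - 118)*(170/3) = -59*170/3 = -10030/3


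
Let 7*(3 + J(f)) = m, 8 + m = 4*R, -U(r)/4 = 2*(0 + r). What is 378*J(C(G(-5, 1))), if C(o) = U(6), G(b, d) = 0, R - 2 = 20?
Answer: 3186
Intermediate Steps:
R = 22 (R = 2 + 20 = 22)
U(r) = -8*r (U(r) = -8*(0 + r) = -8*r)
C(o) = -48 (C(o) = -8*6 = -48)
m = 80 (m = -8 + 4*22 = -8 + 88 = 80)
J(f) = 59/7 (J(f) = -3 + (1/7)*80 = -3 + 80/7 = 59/7)
378*J(C(G(-5, 1))) = 378*(59/7) = 3186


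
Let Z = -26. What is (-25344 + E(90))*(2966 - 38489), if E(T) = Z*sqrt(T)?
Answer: 900294912 + 2770794*sqrt(10) ≈ 9.0906e+8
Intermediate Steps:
E(T) = -26*sqrt(T)
(-25344 + E(90))*(2966 - 38489) = (-25344 - 78*sqrt(10))*(2966 - 38489) = (-25344 - 78*sqrt(10))*(-35523) = 900294912 + 2770794*sqrt(10)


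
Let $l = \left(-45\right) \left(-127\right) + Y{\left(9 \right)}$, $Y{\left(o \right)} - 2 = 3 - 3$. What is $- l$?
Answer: $-5717$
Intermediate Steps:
$Y{\left(o \right)} = 2$ ($Y{\left(o \right)} = 2 + \left(3 - 3\right) = 2 + 0 = 2$)
$l = 5717$ ($l = \left(-45\right) \left(-127\right) + 2 = 5715 + 2 = 5717$)
$- l = \left(-1\right) 5717 = -5717$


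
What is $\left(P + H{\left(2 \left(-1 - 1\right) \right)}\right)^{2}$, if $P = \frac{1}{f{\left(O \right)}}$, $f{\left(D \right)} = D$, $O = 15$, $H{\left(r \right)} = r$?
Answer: $\frac{3481}{225} \approx 15.471$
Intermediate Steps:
$P = \frac{1}{15} \approx 0.066667$
$\left(P + H{\left(2 \left(-1 - 1\right) \right)}\right)^{2} = \left(\frac{1}{15} + 2 \left(-1 - 1\right)\right)^{2} = \left(\frac{1}{15} + 2 \left(-2\right)\right)^{2} = \left(\frac{1}{15} - 4\right)^{2} = \left(- \frac{59}{15}\right)^{2} = \frac{3481}{225}$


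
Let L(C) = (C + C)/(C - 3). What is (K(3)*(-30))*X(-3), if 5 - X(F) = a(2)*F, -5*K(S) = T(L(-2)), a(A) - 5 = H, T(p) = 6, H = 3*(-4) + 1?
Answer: -468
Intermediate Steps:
H = -11 (H = -12 + 1 = -11)
L(C) = 2*C/(-3 + C) (L(C) = (2*C)/(-3 + C) = 2*C/(-3 + C))
a(A) = -6 (a(A) = 5 - 11 = -6)
K(S) = -6/5 (K(S) = -⅕*6 = -6/5)
X(F) = 5 + 6*F (X(F) = 5 - (-6)*F = 5 + 6*F)
(K(3)*(-30))*X(-3) = (-6/5*(-30))*(5 + 6*(-3)) = 36*(5 - 18) = 36*(-13) = -468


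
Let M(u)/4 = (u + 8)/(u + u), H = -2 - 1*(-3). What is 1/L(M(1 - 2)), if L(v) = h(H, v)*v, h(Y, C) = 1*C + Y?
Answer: 1/182 ≈ 0.0054945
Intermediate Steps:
H = 1 (H = -2 + 3 = 1)
h(Y, C) = C + Y
M(u) = 2*(8 + u)/u (M(u) = 4*((u + 8)/(u + u)) = 4*((8 + u)/((2*u))) = 4*((8 + u)*(1/(2*u))) = 4*((8 + u)/(2*u)) = 2*(8 + u)/u)
L(v) = v*(1 + v) (L(v) = (v + 1)*v = (1 + v)*v = v*(1 + v))
1/L(M(1 - 2)) = 1/((2 + 16/(1 - 2))*(1 + (2 + 16/(1 - 2)))) = 1/((2 + 16/(-1))*(1 + (2 + 16/(-1)))) = 1/((2 + 16*(-1))*(1 + (2 + 16*(-1)))) = 1/((2 - 16)*(1 + (2 - 16))) = 1/(-14*(1 - 14)) = 1/(-14*(-13)) = 1/182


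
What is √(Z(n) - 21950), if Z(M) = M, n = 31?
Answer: I*√21919 ≈ 148.05*I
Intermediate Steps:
√(Z(n) - 21950) = √(31 - 21950) = √(-21919) = I*√21919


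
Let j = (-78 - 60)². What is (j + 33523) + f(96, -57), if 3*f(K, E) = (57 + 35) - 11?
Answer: 52594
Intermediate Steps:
f(K, E) = 27 (f(K, E) = ((57 + 35) - 11)/3 = (92 - 11)/3 = (⅓)*81 = 27)
j = 19044 (j = (-138)² = 19044)
(j + 33523) + f(96, -57) = (19044 + 33523) + 27 = 52567 + 27 = 52594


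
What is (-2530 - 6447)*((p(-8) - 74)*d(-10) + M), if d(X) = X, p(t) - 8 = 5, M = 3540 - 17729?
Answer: 121898683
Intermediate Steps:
M = -14189
p(t) = 13 (p(t) = 8 + 5 = 13)
(-2530 - 6447)*((p(-8) - 74)*d(-10) + M) = (-2530 - 6447)*((13 - 74)*(-10) - 14189) = -8977*(-61*(-10) - 14189) = -8977*(610 - 14189) = -8977*(-13579) = 121898683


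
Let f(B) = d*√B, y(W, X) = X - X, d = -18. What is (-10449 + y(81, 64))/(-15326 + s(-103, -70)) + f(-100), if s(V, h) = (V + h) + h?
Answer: 10449/15569 - 180*I ≈ 0.67114 - 180.0*I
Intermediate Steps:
s(V, h) = V + 2*h
y(W, X) = 0
f(B) = -18*√B
(-10449 + y(81, 64))/(-15326 + s(-103, -70)) + f(-100) = (-10449 + 0)/(-15326 + (-103 + 2*(-70))) - 180*I = -10449/(-15326 + (-103 - 140)) - 180*I = -10449/(-15326 - 243) - 180*I = -10449/(-15569) - 180*I = -10449*(-1/15569) - 180*I = 10449/15569 - 180*I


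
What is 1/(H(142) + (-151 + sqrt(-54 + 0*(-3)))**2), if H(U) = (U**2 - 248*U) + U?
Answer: I/(906*sqrt(6) + 7837*I) ≈ 0.00011813 + 3.3451e-5*I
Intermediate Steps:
H(U) = U**2 - 247*U
1/(H(142) + (-151 + sqrt(-54 + 0*(-3)))**2) = 1/(142*(-247 + 142) + (-151 + sqrt(-54 + 0*(-3)))**2) = 1/(142*(-105) + (-151 + sqrt(-54 + 0))**2) = 1/(-14910 + (-151 + sqrt(-54))**2) = 1/(-14910 + (-151 + 3*I*sqrt(6))**2)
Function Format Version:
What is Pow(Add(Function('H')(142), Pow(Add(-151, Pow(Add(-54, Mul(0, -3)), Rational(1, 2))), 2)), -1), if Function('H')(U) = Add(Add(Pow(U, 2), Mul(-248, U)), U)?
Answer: Mul(I, Pow(Add(Mul(906, Pow(6, Rational(1, 2))), Mul(7837, I)), -1)) ≈ Add(0.00011813, Mul(3.3451e-5, I))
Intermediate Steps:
Function('H')(U) = Add(Pow(U, 2), Mul(-247, U))
Pow(Add(Function('H')(142), Pow(Add(-151, Pow(Add(-54, Mul(0, -3)), Rational(1, 2))), 2)), -1) = Pow(Add(Mul(142, Add(-247, 142)), Pow(Add(-151, Pow(Add(-54, Mul(0, -3)), Rational(1, 2))), 2)), -1) = Pow(Add(Mul(142, -105), Pow(Add(-151, Pow(Add(-54, 0), Rational(1, 2))), 2)), -1) = Pow(Add(-14910, Pow(Add(-151, Pow(-54, Rational(1, 2))), 2)), -1) = Pow(Add(-14910, Pow(Add(-151, Mul(3, I, Pow(6, Rational(1, 2)))), 2)), -1)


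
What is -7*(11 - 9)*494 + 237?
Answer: -6679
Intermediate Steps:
-7*(11 - 9)*494 + 237 = -7*2*494 + 237 = -14*494 + 237 = -6916 + 237 = -6679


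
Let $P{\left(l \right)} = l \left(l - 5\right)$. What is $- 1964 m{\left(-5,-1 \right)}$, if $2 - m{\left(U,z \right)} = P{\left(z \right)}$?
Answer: $7856$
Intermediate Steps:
$P{\left(l \right)} = l \left(-5 + l\right)$
$m{\left(U,z \right)} = 2 - z \left(-5 + z\right)$
$- 1964 m{\left(-5,-1 \right)} = - 1964 \left(2 - - (-5 - 1)\right) = - 1964 \left(2 - \left(-1\right) \left(-6\right)\right) = - 1964 \left(2 - 6\right) = \left(-1964\right) \left(-4\right) = 7856$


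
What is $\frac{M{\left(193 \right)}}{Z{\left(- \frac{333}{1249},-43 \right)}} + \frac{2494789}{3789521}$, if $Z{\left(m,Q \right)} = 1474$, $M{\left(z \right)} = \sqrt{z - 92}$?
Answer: $\frac{2494789}{3789521} + \frac{\sqrt{101}}{1474} \approx 0.66516$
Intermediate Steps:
$M{\left(z \right)} = \sqrt{-92 + z}$
$\frac{M{\left(193 \right)}}{Z{\left(- \frac{333}{1249},-43 \right)}} + \frac{2494789}{3789521} = \frac{\sqrt{-92 + 193}}{1474} + \frac{2494789}{3789521} = \sqrt{101} \cdot \frac{1}{1474} + 2494789 \cdot \frac{1}{3789521} = \frac{\sqrt{101}}{1474} + \frac{2494789}{3789521} = \frac{2494789}{3789521} + \frac{\sqrt{101}}{1474}$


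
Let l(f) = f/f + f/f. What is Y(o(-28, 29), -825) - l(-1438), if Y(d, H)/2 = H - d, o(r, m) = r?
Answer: -1596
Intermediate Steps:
l(f) = 2 (l(f) = 1 + 1 = 2)
Y(d, H) = -2*d + 2*H (Y(d, H) = 2*(H - d) = -2*d + 2*H)
Y(o(-28, 29), -825) - l(-1438) = (-2*(-28) + 2*(-825)) - 1*2 = (56 - 1650) - 2 = -1594 - 2 = -1596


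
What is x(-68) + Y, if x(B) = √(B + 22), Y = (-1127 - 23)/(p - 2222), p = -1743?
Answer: 230/793 + I*√46 ≈ 0.29004 + 6.7823*I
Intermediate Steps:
Y = 230/793 (Y = (-1127 - 23)/(-1743 - 2222) = -1150/(-3965) = -1150*(-1/3965) = 230/793 ≈ 0.29004)
x(B) = √(22 + B)
x(-68) + Y = √(22 - 68) + 230/793 = √(-46) + 230/793 = I*√46 + 230/793 = 230/793 + I*√46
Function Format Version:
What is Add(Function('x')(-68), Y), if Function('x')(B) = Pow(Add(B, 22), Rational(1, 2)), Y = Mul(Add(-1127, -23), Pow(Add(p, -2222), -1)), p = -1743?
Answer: Add(Rational(230, 793), Mul(I, Pow(46, Rational(1, 2)))) ≈ Add(0.29004, Mul(6.7823, I))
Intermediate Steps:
Y = Rational(230, 793) (Y = Mul(Add(-1127, -23), Pow(Add(-1743, -2222), -1)) = Mul(-1150, Pow(-3965, -1)) = Mul(-1150, Rational(-1, 3965)) = Rational(230, 793) ≈ 0.29004)
Function('x')(B) = Pow(Add(22, B), Rational(1, 2))
Add(Function('x')(-68), Y) = Add(Pow(Add(22, -68), Rational(1, 2)), Rational(230, 793)) = Add(Pow(-46, Rational(1, 2)), Rational(230, 793)) = Add(Mul(I, Pow(46, Rational(1, 2))), Rational(230, 793)) = Add(Rational(230, 793), Mul(I, Pow(46, Rational(1, 2))))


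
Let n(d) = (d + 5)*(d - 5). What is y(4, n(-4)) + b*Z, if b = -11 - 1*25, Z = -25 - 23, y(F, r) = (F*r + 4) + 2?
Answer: 1698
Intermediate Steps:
n(d) = (-5 + d)*(5 + d) (n(d) = (5 + d)*(-5 + d) = (-5 + d)*(5 + d))
y(F, r) = 6 + F*r (y(F, r) = (4 + F*r) + 2 = 6 + F*r)
Z = -48
b = -36 (b = -11 - 25 = -36)
y(4, n(-4)) + b*Z = (6 + 4*(-25 + (-4)²)) - 36*(-48) = (6 + 4*(-25 + 16)) + 1728 = (6 + 4*(-9)) + 1728 = (6 - 36) + 1728 = -30 + 1728 = 1698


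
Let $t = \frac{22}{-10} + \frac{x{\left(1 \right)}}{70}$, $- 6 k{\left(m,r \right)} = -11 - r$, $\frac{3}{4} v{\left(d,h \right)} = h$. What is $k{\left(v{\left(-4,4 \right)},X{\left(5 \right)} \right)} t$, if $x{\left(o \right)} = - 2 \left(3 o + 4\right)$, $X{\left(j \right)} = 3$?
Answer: $- \frac{28}{5} \approx -5.6$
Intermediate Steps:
$v{\left(d,h \right)} = \frac{4 h}{3}$
$k{\left(m,r \right)} = \frac{11}{6} + \frac{r}{6}$ ($k{\left(m,r \right)} = - \frac{-11 - r}{6} = \frac{11}{6} + \frac{r}{6}$)
$x{\left(o \right)} = -8 - 6 o$ ($x{\left(o \right)} = - 2 \left(4 + 3 o\right) = -8 - 6 o$)
$t = - \frac{12}{5}$ ($t = \frac{22}{-10} + \frac{-8 - 6}{70} = 22 \left(- \frac{1}{10}\right) + \left(-8 - 6\right) \frac{1}{70} = - \frac{11}{5} - \frac{1}{5} = - \frac{12}{5} \approx -2.4$)
$k{\left(v{\left(-4,4 \right)},X{\left(5 \right)} \right)} t = \left(\frac{11}{6} + \frac{1}{6} \cdot 3\right) \left(- \frac{12}{5}\right) = \left(\frac{11}{6} + \frac{1}{2}\right) \left(- \frac{12}{5}\right) = \frac{7}{3} \left(- \frac{12}{5}\right) = - \frac{28}{5}$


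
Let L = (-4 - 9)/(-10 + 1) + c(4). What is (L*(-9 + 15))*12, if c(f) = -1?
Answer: 32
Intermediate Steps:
L = 4/9 (L = (-4 - 9)/(-10 + 1) - 1 = -13/(-9) - 1 = -13*(-⅑) - 1 = 13/9 - 1 = 4/9 ≈ 0.44444)
(L*(-9 + 15))*12 = (4*(-9 + 15)/9)*12 = ((4/9)*6)*12 = (8/3)*12 = 32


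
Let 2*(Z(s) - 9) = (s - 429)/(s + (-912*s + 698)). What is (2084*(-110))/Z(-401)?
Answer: -41951951580/1646833 ≈ -25474.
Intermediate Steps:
Z(s) = 9 + (-429 + s)/(2*(698 - 911*s)) (Z(s) = 9 + ((s - 429)/(s + (-912*s + 698)))/2 = 9 + ((-429 + s)/(s + (698 - 912*s)))/2 = 9 + ((-429 + s)/(698 - 911*s))/2 = 9 + (-429 + s)/(2*(698 - 911*s)))
(2084*(-110))/Z(-401) = (2084*(-110))/(((-12135 + 16397*(-401))/(2*(-698 + 911*(-401))))) = -229240*2*(-698 - 365311)/(-12135 - 6575197) = -229240/((1/2)*(-6587332)/(-366009)) = -229240/((1/2)*(-1/366009)*(-6587332)) = -229240/3293666/366009 = -229240*366009/3293666 = -41951951580/1646833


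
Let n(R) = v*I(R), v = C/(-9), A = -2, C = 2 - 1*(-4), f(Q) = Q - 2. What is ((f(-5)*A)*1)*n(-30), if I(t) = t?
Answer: 280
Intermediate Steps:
f(Q) = -2 + Q
C = 6 (C = 2 + 4 = 6)
v = -⅔ (v = 6/(-9) = 6*(-⅑) = -⅔ ≈ -0.66667)
n(R) = -2*R/3
((f(-5)*A)*1)*n(-30) = (((-2 - 5)*(-2))*1)*(-⅔*(-30)) = (-7*(-2)*1)*20 = (14*1)*20 = 14*20 = 280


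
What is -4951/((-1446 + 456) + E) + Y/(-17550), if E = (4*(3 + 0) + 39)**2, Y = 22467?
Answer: -4558681/1047150 ≈ -4.3534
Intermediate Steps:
E = 2601 (E = (4*3 + 39)**2 = (12 + 39)**2 = 51**2 = 2601)
-4951/((-1446 + 456) + E) + Y/(-17550) = -4951/((-1446 + 456) + 2601) + 22467/(-17550) = -4951/(-990 + 2601) + 22467*(-1/17550) = -4951/1611 - 7489/5850 = -4558681/1047150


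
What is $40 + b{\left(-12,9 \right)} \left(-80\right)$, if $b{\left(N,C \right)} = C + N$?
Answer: $280$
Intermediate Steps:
$40 + b{\left(-12,9 \right)} \left(-80\right) = 40 + \left(9 - 12\right) \left(-80\right) = 40 - -240 = 40 + 240 = 280$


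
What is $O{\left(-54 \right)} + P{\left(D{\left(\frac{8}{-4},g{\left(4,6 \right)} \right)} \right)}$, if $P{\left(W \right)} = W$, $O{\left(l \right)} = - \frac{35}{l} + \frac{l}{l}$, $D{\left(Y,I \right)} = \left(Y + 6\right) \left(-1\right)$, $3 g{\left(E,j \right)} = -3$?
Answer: $- \frac{127}{54} \approx -2.3519$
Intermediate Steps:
$g{\left(E,j \right)} = -1$ ($g{\left(E,j \right)} = \frac{1}{3} \left(-3\right) = -1$)
$D{\left(Y,I \right)} = -6 - Y$ ($D{\left(Y,I \right)} = \left(6 + Y\right) \left(-1\right) = -6 - Y$)
$O{\left(l \right)} = 1 - \frac{35}{l}$ ($O{\left(l \right)} = - \frac{35}{l} + 1 = 1 - \frac{35}{l}$)
$O{\left(-54 \right)} + P{\left(D{\left(\frac{8}{-4},g{\left(4,6 \right)} \right)} \right)} = \frac{-35 - 54}{-54} - \left(6 + \frac{8}{-4}\right) = \left(- \frac{1}{54}\right) \left(-89\right) - \left(6 + 8 \left(- \frac{1}{4}\right)\right) = \frac{89}{54} - 4 = - \frac{127}{54}$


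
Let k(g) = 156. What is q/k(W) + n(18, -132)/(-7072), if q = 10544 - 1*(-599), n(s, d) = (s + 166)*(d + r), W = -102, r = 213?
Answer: 91921/1326 ≈ 69.322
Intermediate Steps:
n(s, d) = (166 + s)*(213 + d) (n(s, d) = (s + 166)*(d + 213) = (166 + s)*(213 + d))
q = 11143 (q = 10544 + 599 = 11143)
q/k(W) + n(18, -132)/(-7072) = 11143/156 + (35358 + 166*(-132) + 213*18 - 132*18)/(-7072) = 11143*(1/156) + (35358 - 21912 + 3834 - 2376)*(-1/7072) = 11143/156 + 14904*(-1/7072) = 11143/156 - 1863/884 = 91921/1326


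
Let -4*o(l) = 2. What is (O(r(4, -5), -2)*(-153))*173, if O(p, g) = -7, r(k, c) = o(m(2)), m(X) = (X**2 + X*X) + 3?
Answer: 185283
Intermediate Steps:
m(X) = 3 + 2*X**2 (m(X) = (X**2 + X**2) + 3 = 2*X**2 + 3 = 3 + 2*X**2)
o(l) = -1/2 (o(l) = -1/4*2 = -1/2)
r(k, c) = -1/2
(O(r(4, -5), -2)*(-153))*173 = -7*(-153)*173 = 1071*173 = 185283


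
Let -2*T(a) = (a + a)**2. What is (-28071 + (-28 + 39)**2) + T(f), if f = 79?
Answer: -40432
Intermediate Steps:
T(a) = -2*a**2 (T(a) = -(a + a)**2/2 = -4*a**2/2 = -2*a**2)
(-28071 + (-28 + 39)**2) + T(f) = (-28071 + (-28 + 39)**2) - 2*79**2 = (-28071 + 11**2) - 2*6241 = (-28071 + 121) - 12482 = -27950 - 12482 = -40432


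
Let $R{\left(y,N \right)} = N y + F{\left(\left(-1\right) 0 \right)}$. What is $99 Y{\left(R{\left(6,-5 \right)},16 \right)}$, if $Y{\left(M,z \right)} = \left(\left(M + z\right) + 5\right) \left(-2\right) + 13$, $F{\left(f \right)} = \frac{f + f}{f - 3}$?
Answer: $3069$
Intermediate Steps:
$F{\left(f \right)} = \frac{2 f}{-3 + f}$
$R{\left(y,N \right)} = N y$ ($R{\left(y,N \right)} = N y + \frac{2 \left(\left(-1\right) 0\right)}{-3 - 0} = N y + 2 \cdot 0 \frac{1}{-3 + 0} = N y + 2 \cdot 0 \frac{1}{-3} = N y + 2 \cdot 0 \left(- \frac{1}{3}\right) = N y + 0 = N y$)
$Y{\left(M,z \right)} = 3 - 2 M - 2 z$ ($Y{\left(M,z \right)} = \left(5 + M + z\right) \left(-2\right) + 13 = \left(-10 - 2 M - 2 z\right) + 13 = 3 - 2 M - 2 z$)
$99 Y{\left(R{\left(6,-5 \right)},16 \right)} = 99 \left(3 - 2 \left(\left(-5\right) 6\right) - 32\right) = 99 \left(3 - -60 - 32\right) = 99 \left(3 + 60 - 32\right) = 99 \cdot 31 = 3069$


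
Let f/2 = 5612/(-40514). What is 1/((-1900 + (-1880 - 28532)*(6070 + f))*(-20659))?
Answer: 20257/77250757154831724 ≈ 2.6222e-13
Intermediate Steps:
f = -5612/20257 (f = 2*(5612/(-40514)) = 2*(5612*(-1/40514)) = 2*(-2806/20257) = -5612/20257 ≈ -0.27704)
1/((-1900 + (-1880 - 28532)*(6070 + f))*(-20659)) = 1/((-1900 + (-1880 - 28532)*(6070 - 5612/20257))*(-20659)) = -1/20659/(-1900 - 30412*122954378/20257) = -1/20659/(-1900 - 3739288543736/20257) = -1/20659/(-3739327032036/20257) = -20257/3739327032036*(-1/20659) = 20257/77250757154831724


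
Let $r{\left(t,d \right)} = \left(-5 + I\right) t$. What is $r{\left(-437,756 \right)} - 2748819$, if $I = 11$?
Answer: $-2751441$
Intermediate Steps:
$r{\left(t,d \right)} = 6 t$ ($r{\left(t,d \right)} = \left(-5 + 11\right) t = 6 t$)
$r{\left(-437,756 \right)} - 2748819 = 6 \left(-437\right) - 2748819 = -2622 - 2748819 = -2751441$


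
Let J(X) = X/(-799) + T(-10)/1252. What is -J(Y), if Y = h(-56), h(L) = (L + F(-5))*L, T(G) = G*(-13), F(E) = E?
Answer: 2086481/500174 ≈ 4.1715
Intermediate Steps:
T(G) = -13*G
h(L) = L*(-5 + L) (h(L) = (L - 5)*L = (-5 + L)*L = L*(-5 + L))
Y = 3416 (Y = -56*(-5 - 56) = -56*(-61) = 3416)
J(X) = 65/626 - X/799 (J(X) = X/(-799) - 13*(-10)/1252 = X*(-1/799) + 130*(1/1252) = -X/799 + 65/626 = 65/626 - X/799)
-J(Y) = -(65/626 - 1/799*3416) = -(65/626 - 3416/799) = -1*(-2086481/500174) = 2086481/500174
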